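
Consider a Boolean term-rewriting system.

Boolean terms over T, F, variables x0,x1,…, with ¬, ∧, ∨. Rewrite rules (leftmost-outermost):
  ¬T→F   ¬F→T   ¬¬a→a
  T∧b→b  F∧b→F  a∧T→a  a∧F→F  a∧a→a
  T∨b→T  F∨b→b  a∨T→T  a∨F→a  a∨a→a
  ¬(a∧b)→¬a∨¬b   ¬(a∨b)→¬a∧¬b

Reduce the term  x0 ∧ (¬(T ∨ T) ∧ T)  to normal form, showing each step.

Answer: normal form = F  (in 5 steps)

Working:
  start: x0 ∧ (¬(T ∨ T) ∧ T)
  step 1: x0 ∧ ¬(T ∨ T)
  step 2: x0 ∧ (¬T ∧ ¬T)
  step 3: x0 ∧ ¬T
  step 4: x0 ∧ F
  step 5: F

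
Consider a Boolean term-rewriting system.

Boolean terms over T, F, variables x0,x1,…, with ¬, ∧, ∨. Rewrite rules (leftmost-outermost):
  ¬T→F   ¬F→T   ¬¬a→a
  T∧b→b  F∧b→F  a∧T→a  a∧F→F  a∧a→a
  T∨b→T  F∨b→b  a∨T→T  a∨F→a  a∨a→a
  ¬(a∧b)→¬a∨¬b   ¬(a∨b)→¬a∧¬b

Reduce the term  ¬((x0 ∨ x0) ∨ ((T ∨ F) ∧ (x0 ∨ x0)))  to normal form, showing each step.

  start: ¬((x0 ∨ x0) ∨ ((T ∨ F) ∧ (x0 ∨ x0)))
  [1] ¬(x0 ∨ x0) ∧ ¬((T ∨ F) ∧ (x0 ∨ x0))
  [2] (¬x0 ∧ ¬x0) ∧ ¬((T ∨ F) ∧ (x0 ∨ x0))
  [3] ¬x0 ∧ ¬((T ∨ F) ∧ (x0 ∨ x0))
  [4] ¬x0 ∧ (¬(T ∨ F) ∨ ¬(x0 ∨ x0))
  [5] ¬x0 ∧ ((¬T ∧ ¬F) ∨ ¬(x0 ∨ x0))
  [6] ¬x0 ∧ ((F ∧ ¬F) ∨ ¬(x0 ∨ x0))
  [7] ¬x0 ∧ (F ∨ ¬(x0 ∨ x0))
  [8] ¬x0 ∧ ¬(x0 ∨ x0)
  [9] ¬x0 ∧ (¬x0 ∧ ¬x0)
  [10] ¬x0 ∧ ¬x0
  [11] ¬x0

Answer: normal form = ¬x0  (in 11 steps)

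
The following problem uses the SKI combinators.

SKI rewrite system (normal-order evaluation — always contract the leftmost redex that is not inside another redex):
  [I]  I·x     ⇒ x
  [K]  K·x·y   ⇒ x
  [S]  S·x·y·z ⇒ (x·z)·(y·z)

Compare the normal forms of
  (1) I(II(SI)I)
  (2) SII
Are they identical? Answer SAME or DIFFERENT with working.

Answer: SAME — A ⇓ SII, B ⇓ SII

Derivation:
Term A:
  start: I(II(SI)I)
  →1  II(SI)I
  →2  I(SI)I
  →3  SII

Term B:
  start: SII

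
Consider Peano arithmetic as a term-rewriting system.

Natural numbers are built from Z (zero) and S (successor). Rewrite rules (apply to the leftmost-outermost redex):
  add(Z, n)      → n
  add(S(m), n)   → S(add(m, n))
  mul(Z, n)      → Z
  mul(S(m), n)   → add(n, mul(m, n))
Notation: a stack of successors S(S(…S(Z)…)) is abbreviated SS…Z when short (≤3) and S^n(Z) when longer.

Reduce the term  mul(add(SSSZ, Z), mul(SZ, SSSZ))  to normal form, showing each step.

Answer: normal form = S^9(Z)  (in 38 steps)

Reduction:
  start: mul(add(SSSZ, Z), mul(SZ, SSSZ))
  [1] mul(S(add(SSZ, Z)), mul(SZ, SSSZ))
  [2] add(mul(SZ, SSSZ), mul(add(SSZ, Z), mul(SZ, SSSZ)))
  [3] add(add(SSSZ, mul(Z, SSSZ)), mul(add(SSZ, Z), mul(SZ, SSSZ)))
  [4] add(S(add(SSZ, mul(Z, SSSZ))), mul(add(SSZ, Z), mul(SZ, SSSZ)))
  [5] S(add(add(SSZ, mul(Z, SSSZ)), mul(add(SSZ, Z), mul(SZ, SSSZ))))
  [6] S(add(S(add(SZ, mul(Z, SSSZ))), mul(add(SSZ, Z), mul(SZ, SSSZ))))
  [7] S(S(add(add(SZ, mul(Z, SSSZ)), mul(add(SSZ, Z), mul(SZ, SSSZ)))))
  [8] S(S(add(S(add(Z, mul(Z, SSSZ))), mul(add(SSZ, Z), mul(SZ, SSSZ)))))
  [9] S(S(S(add(add(Z, mul(Z, SSSZ)), mul(add(SSZ, Z), mul(SZ, SSSZ))))))
  [10] S(S(S(add(mul(Z, SSSZ), mul(add(SSZ, Z), mul(SZ, SSSZ))))))
  [11] S(S(S(add(Z, mul(add(SSZ, Z), mul(SZ, SSSZ))))))
  [12] S(S(S(mul(add(SSZ, Z), mul(SZ, SSSZ)))))
  [13] S(S(S(mul(S(add(SZ, Z)), mul(SZ, SSSZ)))))
  [14] S(S(S(add(mul(SZ, SSSZ), mul(add(SZ, Z), mul(SZ, SSSZ))))))
  [15] S(S(S(add(add(SSSZ, mul(Z, SSSZ)), mul(add(SZ, Z), mul(SZ, SSSZ))))))
  [16] S(S(S(add(S(add(SSZ, mul(Z, SSSZ))), mul(add(SZ, Z), mul(SZ, SSSZ))))))
  [17] S(S(S(S(add(add(SSZ, mul(Z, SSSZ)), mul(add(SZ, Z), mul(SZ, SSSZ)))))))
  [18] S(S(S(S(add(S(add(SZ, mul(Z, SSSZ))), mul(add(SZ, Z), mul(SZ, SSSZ)))))))
  [19] S(S(S(S(S(add(add(SZ, mul(Z, SSSZ)), mul(add(SZ, Z), mul(SZ, SSSZ))))))))
  [20] S(S(S(S(S(add(S(add(Z, mul(Z, SSSZ))), mul(add(SZ, Z), mul(SZ, SSSZ))))))))
  [21] S(S(S(S(S(S(add(add(Z, mul(Z, SSSZ)), mul(add(SZ, Z), mul(SZ, SSSZ)))))))))
  [22] S(S(S(S(S(S(add(mul(Z, SSSZ), mul(add(SZ, Z), mul(SZ, SSSZ)))))))))
  [23] S(S(S(S(S(S(add(Z, mul(add(SZ, Z), mul(SZ, SSSZ)))))))))
  [24] S(S(S(S(S(S(mul(add(SZ, Z), mul(SZ, SSSZ))))))))
  [25] S(S(S(S(S(S(mul(S(add(Z, Z)), mul(SZ, SSSZ))))))))
  [26] S(S(S(S(S(S(add(mul(SZ, SSSZ), mul(add(Z, Z), mul(SZ, SSSZ)))))))))
  [27] S(S(S(S(S(S(add(add(SSSZ, mul(Z, SSSZ)), mul(add(Z, Z), mul(SZ, SSSZ)))))))))
  [28] S(S(S(S(S(S(add(S(add(SSZ, mul(Z, SSSZ))), mul(add(Z, Z), mul(SZ, SSSZ)))))))))
  [29] S(S(S(S(S(S(S(add(add(SSZ, mul(Z, SSSZ)), mul(add(Z, Z), mul(SZ, SSSZ))))))))))
  [30] S(S(S(S(S(S(S(add(S(add(SZ, mul(Z, SSSZ))), mul(add(Z, Z), mul(SZ, SSSZ))))))))))
  [31] S(S(S(S(S(S(S(S(add(add(SZ, mul(Z, SSSZ)), mul(add(Z, Z), mul(SZ, SSSZ)))))))))))
  [32] S(S(S(S(S(S(S(S(add(S(add(Z, mul(Z, SSSZ))), mul(add(Z, Z), mul(SZ, SSSZ)))))))))))
  [33] S(S(S(S(S(S(S(S(S(add(add(Z, mul(Z, SSSZ)), mul(add(Z, Z), mul(SZ, SSSZ))))))))))))
  [34] S(S(S(S(S(S(S(S(S(add(mul(Z, SSSZ), mul(add(Z, Z), mul(SZ, SSSZ))))))))))))
  [35] S(S(S(S(S(S(S(S(S(add(Z, mul(add(Z, Z), mul(SZ, SSSZ))))))))))))
  [36] S(S(S(S(S(S(S(S(S(mul(add(Z, Z), mul(SZ, SSSZ)))))))))))
  [37] S(S(S(S(S(S(S(S(S(mul(Z, mul(SZ, SSSZ)))))))))))
  [38] S^9(Z)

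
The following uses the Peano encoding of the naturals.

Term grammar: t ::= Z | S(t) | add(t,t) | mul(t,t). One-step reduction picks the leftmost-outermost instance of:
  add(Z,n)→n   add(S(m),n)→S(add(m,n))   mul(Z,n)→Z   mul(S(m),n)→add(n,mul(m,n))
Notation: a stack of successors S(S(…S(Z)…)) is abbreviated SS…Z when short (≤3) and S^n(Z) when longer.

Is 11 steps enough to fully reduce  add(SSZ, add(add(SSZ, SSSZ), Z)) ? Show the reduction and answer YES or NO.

Answer: NO — after 11 steps the term is S(S(S(S(S(S(S(add(Z, Z)))))))), not yet normal

Reduction:
  start: add(SSZ, add(add(SSZ, SSSZ), Z))
  step 1: S(add(SZ, add(add(SSZ, SSSZ), Z)))
  step 2: S(S(add(Z, add(add(SSZ, SSSZ), Z))))
  step 3: S(S(add(add(SSZ, SSSZ), Z)))
  step 4: S(S(add(S(add(SZ, SSSZ)), Z)))
  step 5: S(S(S(add(add(SZ, SSSZ), Z))))
  step 6: S(S(S(add(S(add(Z, SSSZ)), Z))))
  step 7: S(S(S(S(add(add(Z, SSSZ), Z)))))
  step 8: S(S(S(S(add(SSSZ, Z)))))
  step 9: S(S(S(S(S(add(SSZ, Z))))))
  step 10: S(S(S(S(S(S(add(SZ, Z)))))))
  step 11: S(S(S(S(S(S(S(add(Z, Z))))))))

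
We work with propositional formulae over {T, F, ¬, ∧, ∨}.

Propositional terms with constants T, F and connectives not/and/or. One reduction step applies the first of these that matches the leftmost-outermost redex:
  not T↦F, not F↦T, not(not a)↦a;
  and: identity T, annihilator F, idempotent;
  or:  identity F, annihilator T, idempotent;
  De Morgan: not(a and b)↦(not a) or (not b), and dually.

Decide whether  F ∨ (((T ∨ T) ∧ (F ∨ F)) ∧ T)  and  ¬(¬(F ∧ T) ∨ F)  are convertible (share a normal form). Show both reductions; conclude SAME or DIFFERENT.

Term A:
  start: F ∨ (((T ∨ T) ∧ (F ∨ F)) ∧ T)
  step 1: ((T ∨ T) ∧ (F ∨ F)) ∧ T
  step 2: (T ∨ T) ∧ (F ∨ F)
  step 3: T ∧ (F ∨ F)
  step 4: F ∨ F
  step 5: F

Term B:
  start: ¬(¬(F ∧ T) ∨ F)
  step 1: ¬¬(F ∧ T) ∧ ¬F
  step 2: (F ∧ T) ∧ ¬F
  step 3: F ∧ ¬F
  step 4: F

Answer: SAME — A ⇓ F, B ⇓ F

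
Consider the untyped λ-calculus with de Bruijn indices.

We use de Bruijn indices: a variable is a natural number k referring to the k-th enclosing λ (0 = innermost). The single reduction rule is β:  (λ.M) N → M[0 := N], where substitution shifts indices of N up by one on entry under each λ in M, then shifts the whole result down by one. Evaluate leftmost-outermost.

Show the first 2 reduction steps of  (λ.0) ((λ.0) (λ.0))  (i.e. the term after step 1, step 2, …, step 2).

Answer: after 2 steps: λ.0

Working:
  start: (λ.0) ((λ.0) (λ.0))
  [1] (λ.0) (λ.0)
  [2] λ.0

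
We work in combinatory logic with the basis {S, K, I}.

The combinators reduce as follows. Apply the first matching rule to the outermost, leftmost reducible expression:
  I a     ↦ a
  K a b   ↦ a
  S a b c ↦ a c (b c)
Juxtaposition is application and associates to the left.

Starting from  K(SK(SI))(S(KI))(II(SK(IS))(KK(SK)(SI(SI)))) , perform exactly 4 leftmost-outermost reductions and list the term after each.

  start: K(SK(SI))(S(KI))(II(SK(IS))(KK(SK)(SI(SI))))
  →1  SK(SI)(II(SK(IS))(KK(SK)(SI(SI))))
  →2  K(II(SK(IS))(KK(SK)(SI(SI))))(SI(II(SK(IS))(KK(SK)(SI(SI)))))
  →3  II(SK(IS))(KK(SK)(SI(SI)))
  →4  I(SK(IS))(KK(SK)(SI(SI)))

Answer: after 4 steps: I(SK(IS))(KK(SK)(SI(SI)))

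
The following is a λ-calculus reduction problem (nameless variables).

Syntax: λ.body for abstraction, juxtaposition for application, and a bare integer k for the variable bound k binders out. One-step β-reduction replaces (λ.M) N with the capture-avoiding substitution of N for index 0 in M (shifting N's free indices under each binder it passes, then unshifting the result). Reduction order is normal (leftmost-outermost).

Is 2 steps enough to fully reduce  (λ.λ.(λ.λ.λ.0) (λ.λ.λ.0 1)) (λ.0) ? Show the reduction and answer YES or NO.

Answer: YES — reaches normal form λ.λ.λ.0 in 2 ≤ 2 steps

Working:
  start: (λ.λ.(λ.λ.λ.0) (λ.λ.λ.0 1)) (λ.0)
  [1] λ.(λ.λ.λ.0) (λ.λ.λ.0 1)
  [2] λ.λ.λ.0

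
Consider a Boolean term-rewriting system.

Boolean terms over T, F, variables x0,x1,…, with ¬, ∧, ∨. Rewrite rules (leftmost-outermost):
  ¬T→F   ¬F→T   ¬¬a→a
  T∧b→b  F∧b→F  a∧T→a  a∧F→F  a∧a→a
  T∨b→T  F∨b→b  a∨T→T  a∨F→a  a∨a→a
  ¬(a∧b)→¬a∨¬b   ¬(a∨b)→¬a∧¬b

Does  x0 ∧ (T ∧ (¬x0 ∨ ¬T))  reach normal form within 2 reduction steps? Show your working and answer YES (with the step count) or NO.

Answer: NO — after 2 steps the term is x0 ∧ (¬x0 ∨ F), not yet normal

Derivation:
  start: x0 ∧ (T ∧ (¬x0 ∨ ¬T))
  [1] x0 ∧ (¬x0 ∨ ¬T)
  [2] x0 ∧ (¬x0 ∨ F)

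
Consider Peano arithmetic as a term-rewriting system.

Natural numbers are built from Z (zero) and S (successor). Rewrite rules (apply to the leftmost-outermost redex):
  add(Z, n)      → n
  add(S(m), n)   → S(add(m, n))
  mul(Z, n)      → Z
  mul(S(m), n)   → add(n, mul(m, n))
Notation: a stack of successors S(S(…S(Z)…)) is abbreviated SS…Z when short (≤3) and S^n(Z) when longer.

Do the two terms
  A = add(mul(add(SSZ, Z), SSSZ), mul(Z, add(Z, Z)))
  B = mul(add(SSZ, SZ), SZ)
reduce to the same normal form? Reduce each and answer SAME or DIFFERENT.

Term A:
  start: add(mul(add(SSZ, Z), SSSZ), mul(Z, add(Z, Z)))
  [1] add(mul(S(add(SZ, Z)), SSSZ), mul(Z, add(Z, Z)))
  [2] add(add(SSSZ, mul(add(SZ, Z), SSSZ)), mul(Z, add(Z, Z)))
  [3] add(S(add(SSZ, mul(add(SZ, Z), SSSZ))), mul(Z, add(Z, Z)))
  [4] S(add(add(SSZ, mul(add(SZ, Z), SSSZ)), mul(Z, add(Z, Z))))
  [5] S(add(S(add(SZ, mul(add(SZ, Z), SSSZ))), mul(Z, add(Z, Z))))
  [6] S(S(add(add(SZ, mul(add(SZ, Z), SSSZ)), mul(Z, add(Z, Z)))))
  [7] S(S(add(S(add(Z, mul(add(SZ, Z), SSSZ))), mul(Z, add(Z, Z)))))
  [8] S(S(S(add(add(Z, mul(add(SZ, Z), SSSZ)), mul(Z, add(Z, Z))))))
  [9] S(S(S(add(mul(add(SZ, Z), SSSZ), mul(Z, add(Z, Z))))))
  [10] S(S(S(add(mul(S(add(Z, Z)), SSSZ), mul(Z, add(Z, Z))))))
  [11] S(S(S(add(add(SSSZ, mul(add(Z, Z), SSSZ)), mul(Z, add(Z, Z))))))
  [12] S(S(S(add(S(add(SSZ, mul(add(Z, Z), SSSZ))), mul(Z, add(Z, Z))))))
  [13] S(S(S(S(add(add(SSZ, mul(add(Z, Z), SSSZ)), mul(Z, add(Z, Z)))))))
  [14] S(S(S(S(add(S(add(SZ, mul(add(Z, Z), SSSZ))), mul(Z, add(Z, Z)))))))
  [15] S(S(S(S(S(add(add(SZ, mul(add(Z, Z), SSSZ)), mul(Z, add(Z, Z))))))))
  [16] S(S(S(S(S(add(S(add(Z, mul(add(Z, Z), SSSZ))), mul(Z, add(Z, Z))))))))
  [17] S(S(S(S(S(S(add(add(Z, mul(add(Z, Z), SSSZ)), mul(Z, add(Z, Z)))))))))
  [18] S(S(S(S(S(S(add(mul(add(Z, Z), SSSZ), mul(Z, add(Z, Z)))))))))
  [19] S(S(S(S(S(S(add(mul(Z, SSSZ), mul(Z, add(Z, Z)))))))))
  [20] S(S(S(S(S(S(add(Z, mul(Z, add(Z, Z)))))))))
  [21] S(S(S(S(S(S(mul(Z, add(Z, Z))))))))
  [22] S^6(Z)

Term B:
  start: mul(add(SSZ, SZ), SZ)
  [1] mul(S(add(SZ, SZ)), SZ)
  [2] add(SZ, mul(add(SZ, SZ), SZ))
  [3] S(add(Z, mul(add(SZ, SZ), SZ)))
  [4] S(mul(add(SZ, SZ), SZ))
  [5] S(mul(S(add(Z, SZ)), SZ))
  [6] S(add(SZ, mul(add(Z, SZ), SZ)))
  [7] S(S(add(Z, mul(add(Z, SZ), SZ))))
  [8] S(S(mul(add(Z, SZ), SZ)))
  [9] S(S(mul(SZ, SZ)))
  [10] S(S(add(SZ, mul(Z, SZ))))
  [11] S(S(S(add(Z, mul(Z, SZ)))))
  [12] S(S(S(mul(Z, SZ))))
  [13] SSSZ

Answer: DIFFERENT — A ⇓ S^6(Z), B ⇓ SSSZ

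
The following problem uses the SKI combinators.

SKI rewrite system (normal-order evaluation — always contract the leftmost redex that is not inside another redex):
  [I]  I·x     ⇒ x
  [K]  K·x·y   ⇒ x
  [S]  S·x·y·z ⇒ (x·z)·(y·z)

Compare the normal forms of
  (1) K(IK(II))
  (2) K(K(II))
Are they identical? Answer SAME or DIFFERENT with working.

Term A:
  start: K(IK(II))
  [1] K(K(II))
  [2] K(KI)

Term B:
  start: K(K(II))
  [1] K(KI)

Answer: SAME — A ⇓ K(KI), B ⇓ K(KI)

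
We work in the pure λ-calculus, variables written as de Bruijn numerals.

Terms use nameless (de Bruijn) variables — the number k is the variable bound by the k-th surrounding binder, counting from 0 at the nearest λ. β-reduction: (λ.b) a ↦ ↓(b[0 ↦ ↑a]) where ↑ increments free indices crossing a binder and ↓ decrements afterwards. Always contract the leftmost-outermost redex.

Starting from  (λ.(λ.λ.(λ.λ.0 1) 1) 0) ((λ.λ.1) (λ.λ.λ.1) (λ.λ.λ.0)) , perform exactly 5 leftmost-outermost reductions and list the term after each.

  start: (λ.(λ.λ.(λ.λ.0 1) 1) 0) ((λ.λ.1) (λ.λ.λ.1) (λ.λ.λ.0))
  [1] (λ.λ.(λ.λ.0 1) 1) ((λ.λ.1) (λ.λ.λ.1) (λ.λ.λ.0))
  [2] λ.(λ.λ.0 1) ((λ.λ.1) (λ.λ.λ.1) (λ.λ.λ.0))
  [3] λ.λ.0 ((λ.λ.1) (λ.λ.λ.1) (λ.λ.λ.0))
  [4] λ.λ.0 ((λ.λ.λ.λ.1) (λ.λ.λ.0))
  [5] λ.λ.0 (λ.λ.λ.1)

Answer: after 5 steps: λ.λ.0 (λ.λ.λ.1)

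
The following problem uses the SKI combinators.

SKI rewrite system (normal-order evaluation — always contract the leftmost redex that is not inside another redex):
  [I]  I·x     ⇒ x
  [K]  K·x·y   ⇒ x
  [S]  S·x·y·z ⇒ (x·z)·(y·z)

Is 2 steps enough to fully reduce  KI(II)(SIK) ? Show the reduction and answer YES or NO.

  start: KI(II)(SIK)
  [1] I(SIK)
  [2] SIK

Answer: YES — reaches normal form SIK in 2 ≤ 2 steps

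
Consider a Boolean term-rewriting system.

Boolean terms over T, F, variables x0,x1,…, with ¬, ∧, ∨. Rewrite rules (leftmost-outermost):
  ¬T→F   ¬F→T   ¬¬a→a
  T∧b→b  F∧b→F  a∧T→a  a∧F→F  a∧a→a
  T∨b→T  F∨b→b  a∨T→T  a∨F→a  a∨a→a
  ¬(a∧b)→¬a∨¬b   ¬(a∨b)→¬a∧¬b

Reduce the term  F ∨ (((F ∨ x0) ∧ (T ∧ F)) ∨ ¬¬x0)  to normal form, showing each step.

Answer: normal form = x0  (in 6 steps)

Reduction:
  start: F ∨ (((F ∨ x0) ∧ (T ∧ F)) ∨ ¬¬x0)
  →1  ((F ∨ x0) ∧ (T ∧ F)) ∨ ¬¬x0
  →2  (x0 ∧ (T ∧ F)) ∨ ¬¬x0
  →3  (x0 ∧ F) ∨ ¬¬x0
  →4  F ∨ ¬¬x0
  →5  ¬¬x0
  →6  x0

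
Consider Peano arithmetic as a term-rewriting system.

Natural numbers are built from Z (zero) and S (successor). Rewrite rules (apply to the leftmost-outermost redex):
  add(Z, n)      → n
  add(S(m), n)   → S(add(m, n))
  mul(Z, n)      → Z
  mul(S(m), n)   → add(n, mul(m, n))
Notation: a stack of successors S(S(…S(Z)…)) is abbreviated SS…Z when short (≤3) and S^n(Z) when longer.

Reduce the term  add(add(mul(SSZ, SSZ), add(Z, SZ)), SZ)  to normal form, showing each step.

Answer: normal form = S^6(Z)  (in 21 steps)

Reduction:
  start: add(add(mul(SSZ, SSZ), add(Z, SZ)), SZ)
  →1  add(add(add(SSZ, mul(SZ, SSZ)), add(Z, SZ)), SZ)
  →2  add(add(S(add(SZ, mul(SZ, SSZ))), add(Z, SZ)), SZ)
  →3  add(S(add(add(SZ, mul(SZ, SSZ)), add(Z, SZ))), SZ)
  →4  S(add(add(add(SZ, mul(SZ, SSZ)), add(Z, SZ)), SZ))
  →5  S(add(add(S(add(Z, mul(SZ, SSZ))), add(Z, SZ)), SZ))
  →6  S(add(S(add(add(Z, mul(SZ, SSZ)), add(Z, SZ))), SZ))
  →7  S(S(add(add(add(Z, mul(SZ, SSZ)), add(Z, SZ)), SZ)))
  →8  S(S(add(add(mul(SZ, SSZ), add(Z, SZ)), SZ)))
  →9  S(S(add(add(add(SSZ, mul(Z, SSZ)), add(Z, SZ)), SZ)))
  →10  S(S(add(add(S(add(SZ, mul(Z, SSZ))), add(Z, SZ)), SZ)))
  →11  S(S(add(S(add(add(SZ, mul(Z, SSZ)), add(Z, SZ))), SZ)))
  →12  S(S(S(add(add(add(SZ, mul(Z, SSZ)), add(Z, SZ)), SZ))))
  →13  S(S(S(add(add(S(add(Z, mul(Z, SSZ))), add(Z, SZ)), SZ))))
  →14  S(S(S(add(S(add(add(Z, mul(Z, SSZ)), add(Z, SZ))), SZ))))
  →15  S(S(S(S(add(add(add(Z, mul(Z, SSZ)), add(Z, SZ)), SZ)))))
  →16  S(S(S(S(add(add(mul(Z, SSZ), add(Z, SZ)), SZ)))))
  →17  S(S(S(S(add(add(Z, add(Z, SZ)), SZ)))))
  →18  S(S(S(S(add(add(Z, SZ), SZ)))))
  →19  S(S(S(S(add(SZ, SZ)))))
  →20  S(S(S(S(S(add(Z, SZ))))))
  →21  S^6(Z)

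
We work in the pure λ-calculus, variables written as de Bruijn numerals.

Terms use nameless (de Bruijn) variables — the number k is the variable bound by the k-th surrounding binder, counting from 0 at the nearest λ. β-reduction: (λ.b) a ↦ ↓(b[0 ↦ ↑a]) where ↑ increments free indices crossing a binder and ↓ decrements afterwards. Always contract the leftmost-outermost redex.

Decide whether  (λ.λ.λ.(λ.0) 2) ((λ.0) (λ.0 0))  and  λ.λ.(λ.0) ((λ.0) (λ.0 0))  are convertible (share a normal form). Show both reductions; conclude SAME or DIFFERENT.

Answer: SAME — A ⇓ λ.λ.λ.0 0, B ⇓ λ.λ.λ.0 0

Reduction:
Term A:
  start: (λ.λ.λ.(λ.0) 2) ((λ.0) (λ.0 0))
  [1] λ.λ.(λ.0) ((λ.0) (λ.0 0))
  [2] λ.λ.(λ.0) (λ.0 0)
  [3] λ.λ.λ.0 0

Term B:
  start: λ.λ.(λ.0) ((λ.0) (λ.0 0))
  [1] λ.λ.(λ.0) (λ.0 0)
  [2] λ.λ.λ.0 0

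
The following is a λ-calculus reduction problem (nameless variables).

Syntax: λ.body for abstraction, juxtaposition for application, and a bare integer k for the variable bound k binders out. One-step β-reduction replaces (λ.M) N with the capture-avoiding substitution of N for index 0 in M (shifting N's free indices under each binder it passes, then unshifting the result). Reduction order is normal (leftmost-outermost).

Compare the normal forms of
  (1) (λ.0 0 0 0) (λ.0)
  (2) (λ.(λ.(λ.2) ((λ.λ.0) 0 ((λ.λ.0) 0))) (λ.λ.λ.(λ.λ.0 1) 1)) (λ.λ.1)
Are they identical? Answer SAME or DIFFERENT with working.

Answer: DIFFERENT — A ⇓ λ.0, B ⇓ λ.λ.1

Reduction:
Term A:
  start: (λ.0 0 0 0) (λ.0)
  →1  (λ.0) (λ.0) (λ.0) (λ.0)
  →2  (λ.0) (λ.0) (λ.0)
  →3  (λ.0) (λ.0)
  →4  λ.0

Term B:
  start: (λ.(λ.(λ.2) ((λ.λ.0) 0 ((λ.λ.0) 0))) (λ.λ.λ.(λ.λ.0 1) 1)) (λ.λ.1)
  →1  (λ.(λ.λ.λ.1) ((λ.λ.0) 0 ((λ.λ.0) 0))) (λ.λ.λ.(λ.λ.0 1) 1)
  →2  (λ.λ.λ.1) ((λ.λ.0) (λ.λ.λ.(λ.λ.0 1) 1) ((λ.λ.0) (λ.λ.λ.(λ.λ.0 1) 1)))
  →3  λ.λ.1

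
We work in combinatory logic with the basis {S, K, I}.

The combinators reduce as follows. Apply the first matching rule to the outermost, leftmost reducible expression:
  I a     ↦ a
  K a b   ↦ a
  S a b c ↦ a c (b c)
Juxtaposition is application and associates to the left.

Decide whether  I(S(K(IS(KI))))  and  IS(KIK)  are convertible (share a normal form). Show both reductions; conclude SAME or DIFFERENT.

Answer: DIFFERENT — A ⇓ S(K(S(KI))), B ⇓ SI

Derivation:
Term A:
  start: I(S(K(IS(KI))))
  [1] S(K(IS(KI)))
  [2] S(K(S(KI)))

Term B:
  start: IS(KIK)
  [1] S(KIK)
  [2] SI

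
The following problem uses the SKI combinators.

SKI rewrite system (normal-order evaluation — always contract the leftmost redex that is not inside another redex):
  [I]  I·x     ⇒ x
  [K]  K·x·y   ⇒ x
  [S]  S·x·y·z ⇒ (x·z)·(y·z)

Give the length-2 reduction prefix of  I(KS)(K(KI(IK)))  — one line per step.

Answer: after 2 steps: S

Working:
  start: I(KS)(K(KI(IK)))
  →1  KS(K(KI(IK)))
  →2  S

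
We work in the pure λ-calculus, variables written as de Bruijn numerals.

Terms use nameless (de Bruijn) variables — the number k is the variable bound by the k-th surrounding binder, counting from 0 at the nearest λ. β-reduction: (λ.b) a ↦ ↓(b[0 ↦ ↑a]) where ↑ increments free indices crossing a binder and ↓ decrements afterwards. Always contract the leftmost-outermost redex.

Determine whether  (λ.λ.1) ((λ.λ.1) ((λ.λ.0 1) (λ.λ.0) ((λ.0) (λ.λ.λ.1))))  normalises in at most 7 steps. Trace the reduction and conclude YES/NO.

  start: (λ.λ.1) ((λ.λ.1) ((λ.λ.0 1) (λ.λ.0) ((λ.0) (λ.λ.λ.1))))
  →1  λ.(λ.λ.1) ((λ.λ.0 1) (λ.λ.0) ((λ.0) (λ.λ.λ.1)))
  →2  λ.λ.(λ.λ.0 1) (λ.λ.0) ((λ.0) (λ.λ.λ.1))
  →3  λ.λ.(λ.0 (λ.λ.0)) ((λ.0) (λ.λ.λ.1))
  →4  λ.λ.(λ.0) (λ.λ.λ.1) (λ.λ.0)
  →5  λ.λ.(λ.λ.λ.1) (λ.λ.0)
  →6  λ.λ.λ.λ.1

Answer: YES — reaches normal form λ.λ.λ.λ.1 in 6 ≤ 7 steps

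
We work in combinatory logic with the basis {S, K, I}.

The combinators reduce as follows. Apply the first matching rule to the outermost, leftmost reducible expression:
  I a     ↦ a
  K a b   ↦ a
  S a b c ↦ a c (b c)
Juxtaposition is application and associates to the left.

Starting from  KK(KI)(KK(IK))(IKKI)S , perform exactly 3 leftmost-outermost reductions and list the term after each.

  start: KK(KI)(KK(IK))(IKKI)S
  step 1: K(KK(IK))(IKKI)S
  step 2: KK(IK)S
  step 3: KS

Answer: after 3 steps: KS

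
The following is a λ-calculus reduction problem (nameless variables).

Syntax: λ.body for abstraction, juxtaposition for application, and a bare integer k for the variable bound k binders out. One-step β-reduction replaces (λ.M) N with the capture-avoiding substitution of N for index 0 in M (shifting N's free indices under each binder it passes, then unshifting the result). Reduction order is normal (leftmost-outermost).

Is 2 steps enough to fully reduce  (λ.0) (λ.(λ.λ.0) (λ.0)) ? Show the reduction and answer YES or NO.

  start: (λ.0) (λ.(λ.λ.0) (λ.0))
  [1] λ.(λ.λ.0) (λ.0)
  [2] λ.λ.0

Answer: YES — reaches normal form λ.λ.0 in 2 ≤ 2 steps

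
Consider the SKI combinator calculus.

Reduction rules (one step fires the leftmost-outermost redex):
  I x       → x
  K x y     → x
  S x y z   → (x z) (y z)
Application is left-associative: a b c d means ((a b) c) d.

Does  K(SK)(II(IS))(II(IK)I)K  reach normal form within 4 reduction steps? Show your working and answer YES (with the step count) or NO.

Answer: YES — reaches normal form K in 3 ≤ 4 steps

Reduction:
  start: K(SK)(II(IS))(II(IK)I)K
  [1] SK(II(IK)I)K
  [2] KK(II(IK)IK)
  [3] K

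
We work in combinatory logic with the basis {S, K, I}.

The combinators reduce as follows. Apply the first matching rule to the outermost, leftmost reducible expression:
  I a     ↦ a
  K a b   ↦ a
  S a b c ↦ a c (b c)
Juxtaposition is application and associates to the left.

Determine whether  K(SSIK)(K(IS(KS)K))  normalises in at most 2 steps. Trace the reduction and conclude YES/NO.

Answer: NO — after 2 steps the term is SK(IK), not yet normal

Derivation:
  start: K(SSIK)(K(IS(KS)K))
  →1  SSIK
  →2  SK(IK)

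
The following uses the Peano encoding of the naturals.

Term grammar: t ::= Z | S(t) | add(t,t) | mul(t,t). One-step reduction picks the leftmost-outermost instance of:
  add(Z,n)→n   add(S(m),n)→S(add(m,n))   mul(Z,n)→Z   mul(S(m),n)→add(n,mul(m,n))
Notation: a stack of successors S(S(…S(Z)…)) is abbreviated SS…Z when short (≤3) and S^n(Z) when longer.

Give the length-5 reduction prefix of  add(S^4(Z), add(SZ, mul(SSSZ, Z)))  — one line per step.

  start: add(S^4(Z), add(SZ, mul(SSSZ, Z)))
  step 1: S(add(SSSZ, add(SZ, mul(SSSZ, Z))))
  step 2: S(S(add(SSZ, add(SZ, mul(SSSZ, Z)))))
  step 3: S(S(S(add(SZ, add(SZ, mul(SSSZ, Z))))))
  step 4: S(S(S(S(add(Z, add(SZ, mul(SSSZ, Z)))))))
  step 5: S(S(S(S(add(SZ, mul(SSSZ, Z))))))

Answer: after 5 steps: S(S(S(S(add(SZ, mul(SSSZ, Z))))))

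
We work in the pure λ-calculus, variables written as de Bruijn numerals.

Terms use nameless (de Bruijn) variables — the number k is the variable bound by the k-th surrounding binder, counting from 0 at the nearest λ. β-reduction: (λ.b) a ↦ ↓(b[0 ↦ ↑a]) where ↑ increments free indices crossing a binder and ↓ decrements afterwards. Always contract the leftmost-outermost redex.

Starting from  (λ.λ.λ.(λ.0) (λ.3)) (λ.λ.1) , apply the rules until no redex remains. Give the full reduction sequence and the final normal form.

  start: (λ.λ.λ.(λ.0) (λ.3)) (λ.λ.1)
  [1] λ.λ.(λ.0) (λ.λ.λ.1)
  [2] λ.λ.λ.λ.λ.1

Answer: normal form = λ.λ.λ.λ.λ.1  (in 2 steps)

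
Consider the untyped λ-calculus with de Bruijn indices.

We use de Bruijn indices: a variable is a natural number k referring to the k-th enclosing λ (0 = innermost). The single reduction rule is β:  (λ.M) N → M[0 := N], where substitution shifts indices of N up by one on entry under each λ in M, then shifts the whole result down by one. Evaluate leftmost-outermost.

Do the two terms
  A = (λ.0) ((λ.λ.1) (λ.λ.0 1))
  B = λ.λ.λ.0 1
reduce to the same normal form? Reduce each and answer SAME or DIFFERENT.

Term A:
  start: (λ.0) ((λ.λ.1) (λ.λ.0 1))
  [1] (λ.λ.1) (λ.λ.0 1)
  [2] λ.λ.λ.0 1

Term B:
  start: λ.λ.λ.0 1

Answer: SAME — A ⇓ λ.λ.λ.0 1, B ⇓ λ.λ.λ.0 1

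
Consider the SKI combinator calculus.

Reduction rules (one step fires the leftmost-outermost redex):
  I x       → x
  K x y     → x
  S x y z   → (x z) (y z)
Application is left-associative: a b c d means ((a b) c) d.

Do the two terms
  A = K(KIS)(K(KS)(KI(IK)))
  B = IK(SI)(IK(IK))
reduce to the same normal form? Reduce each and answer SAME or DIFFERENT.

Term A:
  start: K(KIS)(K(KS)(KI(IK)))
  [1] KIS
  [2] I

Term B:
  start: IK(SI)(IK(IK))
  [1] K(SI)(IK(IK))
  [2] SI

Answer: DIFFERENT — A ⇓ I, B ⇓ SI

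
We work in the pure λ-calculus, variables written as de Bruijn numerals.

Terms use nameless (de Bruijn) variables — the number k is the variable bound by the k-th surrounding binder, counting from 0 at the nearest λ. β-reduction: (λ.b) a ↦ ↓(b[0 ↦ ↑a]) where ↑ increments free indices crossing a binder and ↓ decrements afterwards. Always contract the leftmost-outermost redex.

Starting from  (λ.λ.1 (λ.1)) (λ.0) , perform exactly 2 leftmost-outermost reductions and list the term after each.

Answer: after 2 steps: λ.λ.1

Working:
  start: (λ.λ.1 (λ.1)) (λ.0)
  →1  λ.(λ.0) (λ.1)
  →2  λ.λ.1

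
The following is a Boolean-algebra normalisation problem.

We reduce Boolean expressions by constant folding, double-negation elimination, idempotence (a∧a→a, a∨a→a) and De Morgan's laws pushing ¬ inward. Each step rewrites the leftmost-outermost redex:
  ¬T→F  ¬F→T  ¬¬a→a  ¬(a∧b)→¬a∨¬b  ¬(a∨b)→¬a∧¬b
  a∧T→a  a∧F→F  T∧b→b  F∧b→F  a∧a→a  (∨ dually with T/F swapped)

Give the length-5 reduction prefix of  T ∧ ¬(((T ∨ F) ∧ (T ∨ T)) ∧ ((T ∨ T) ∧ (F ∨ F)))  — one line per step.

  start: T ∧ ¬(((T ∨ F) ∧ (T ∨ T)) ∧ ((T ∨ T) ∧ (F ∨ F)))
  step 1: ¬(((T ∨ F) ∧ (T ∨ T)) ∧ ((T ∨ T) ∧ (F ∨ F)))
  step 2: ¬((T ∨ F) ∧ (T ∨ T)) ∨ ¬((T ∨ T) ∧ (F ∨ F))
  step 3: (¬(T ∨ F) ∨ ¬(T ∨ T)) ∨ ¬((T ∨ T) ∧ (F ∨ F))
  step 4: ((¬T ∧ ¬F) ∨ ¬(T ∨ T)) ∨ ¬((T ∨ T) ∧ (F ∨ F))
  step 5: ((F ∧ ¬F) ∨ ¬(T ∨ T)) ∨ ¬((T ∨ T) ∧ (F ∨ F))

Answer: after 5 steps: ((F ∧ ¬F) ∨ ¬(T ∨ T)) ∨ ¬((T ∨ T) ∧ (F ∨ F))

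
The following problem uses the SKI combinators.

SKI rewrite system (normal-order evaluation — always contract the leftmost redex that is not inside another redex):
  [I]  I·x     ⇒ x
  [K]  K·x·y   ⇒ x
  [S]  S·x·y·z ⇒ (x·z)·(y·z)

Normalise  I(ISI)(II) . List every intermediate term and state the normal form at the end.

Answer: normal form = SII  (in 3 steps)

Working:
  start: I(ISI)(II)
  →1  ISI(II)
  →2  SI(II)
  →3  SII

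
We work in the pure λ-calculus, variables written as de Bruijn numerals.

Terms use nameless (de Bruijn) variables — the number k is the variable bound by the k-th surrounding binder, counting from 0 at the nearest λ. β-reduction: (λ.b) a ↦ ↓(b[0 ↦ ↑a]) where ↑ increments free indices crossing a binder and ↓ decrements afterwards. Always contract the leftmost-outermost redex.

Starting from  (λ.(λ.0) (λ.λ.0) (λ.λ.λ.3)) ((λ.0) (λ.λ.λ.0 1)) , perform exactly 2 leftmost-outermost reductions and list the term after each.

Answer: after 2 steps: (λ.λ.0) (λ.λ.λ.(λ.0) (λ.λ.λ.0 1))

Working:
  start: (λ.(λ.0) (λ.λ.0) (λ.λ.λ.3)) ((λ.0) (λ.λ.λ.0 1))
  →1  (λ.0) (λ.λ.0) (λ.λ.λ.(λ.0) (λ.λ.λ.0 1))
  →2  (λ.λ.0) (λ.λ.λ.(λ.0) (λ.λ.λ.0 1))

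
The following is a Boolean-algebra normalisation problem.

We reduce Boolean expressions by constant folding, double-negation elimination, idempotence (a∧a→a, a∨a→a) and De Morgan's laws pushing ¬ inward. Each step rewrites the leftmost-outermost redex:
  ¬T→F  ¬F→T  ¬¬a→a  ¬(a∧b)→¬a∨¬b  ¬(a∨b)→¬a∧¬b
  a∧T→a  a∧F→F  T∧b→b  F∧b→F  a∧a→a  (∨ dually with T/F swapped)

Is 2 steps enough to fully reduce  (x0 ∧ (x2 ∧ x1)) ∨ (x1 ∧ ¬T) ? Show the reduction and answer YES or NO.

  start: (x0 ∧ (x2 ∧ x1)) ∨ (x1 ∧ ¬T)
  [1] (x0 ∧ (x2 ∧ x1)) ∨ (x1 ∧ F)
  [2] (x0 ∧ (x2 ∧ x1)) ∨ F

Answer: NO — after 2 steps the term is (x0 ∧ (x2 ∧ x1)) ∨ F, not yet normal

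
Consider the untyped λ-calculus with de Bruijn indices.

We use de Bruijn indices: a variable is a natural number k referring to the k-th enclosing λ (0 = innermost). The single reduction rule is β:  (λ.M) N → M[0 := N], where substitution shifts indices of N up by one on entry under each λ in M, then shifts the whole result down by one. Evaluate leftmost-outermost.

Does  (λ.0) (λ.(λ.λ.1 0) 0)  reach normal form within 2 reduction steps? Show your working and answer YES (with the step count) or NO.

  start: (λ.0) (λ.(λ.λ.1 0) 0)
  step 1: λ.(λ.λ.1 0) 0
  step 2: λ.λ.1 0

Answer: YES — reaches normal form λ.λ.1 0 in 2 ≤ 2 steps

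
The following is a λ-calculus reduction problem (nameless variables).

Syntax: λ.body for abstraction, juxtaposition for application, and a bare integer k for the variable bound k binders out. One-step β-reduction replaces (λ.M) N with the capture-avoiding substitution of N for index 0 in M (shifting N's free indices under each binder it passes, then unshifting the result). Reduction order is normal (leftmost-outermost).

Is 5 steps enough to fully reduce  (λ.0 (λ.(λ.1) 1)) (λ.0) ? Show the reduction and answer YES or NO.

  start: (λ.0 (λ.(λ.1) 1)) (λ.0)
  step 1: (λ.0) (λ.(λ.1) (λ.0))
  step 2: λ.(λ.1) (λ.0)
  step 3: λ.0

Answer: YES — reaches normal form λ.0 in 3 ≤ 5 steps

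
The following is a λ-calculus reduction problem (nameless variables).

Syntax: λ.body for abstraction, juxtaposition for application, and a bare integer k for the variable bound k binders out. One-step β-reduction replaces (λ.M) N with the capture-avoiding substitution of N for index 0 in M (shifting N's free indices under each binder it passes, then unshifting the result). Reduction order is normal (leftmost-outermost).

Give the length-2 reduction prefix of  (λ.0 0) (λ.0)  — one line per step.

Answer: after 2 steps: λ.0

Reduction:
  start: (λ.0 0) (λ.0)
  [1] (λ.0) (λ.0)
  [2] λ.0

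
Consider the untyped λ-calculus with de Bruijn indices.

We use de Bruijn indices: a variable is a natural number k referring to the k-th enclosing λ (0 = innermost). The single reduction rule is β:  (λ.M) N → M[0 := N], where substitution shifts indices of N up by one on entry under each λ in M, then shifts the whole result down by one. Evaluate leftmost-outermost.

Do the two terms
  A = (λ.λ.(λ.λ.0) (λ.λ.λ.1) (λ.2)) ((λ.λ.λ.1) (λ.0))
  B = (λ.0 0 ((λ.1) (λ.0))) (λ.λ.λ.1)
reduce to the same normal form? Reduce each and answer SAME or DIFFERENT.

Term A:
  start: (λ.λ.(λ.λ.0) (λ.λ.λ.1) (λ.2)) ((λ.λ.λ.1) (λ.0))
  [1] λ.(λ.λ.0) (λ.λ.λ.1) (λ.(λ.λ.λ.1) (λ.0))
  [2] λ.(λ.0) (λ.(λ.λ.λ.1) (λ.0))
  [3] λ.λ.(λ.λ.λ.1) (λ.0)
  [4] λ.λ.λ.λ.1

Term B:
  start: (λ.0 0 ((λ.1) (λ.0))) (λ.λ.λ.1)
  [1] (λ.λ.λ.1) (λ.λ.λ.1) ((λ.λ.λ.λ.1) (λ.0))
  [2] (λ.λ.1) ((λ.λ.λ.λ.1) (λ.0))
  [3] λ.(λ.λ.λ.λ.1) (λ.0)
  [4] λ.λ.λ.λ.1

Answer: SAME — A ⇓ λ.λ.λ.λ.1, B ⇓ λ.λ.λ.λ.1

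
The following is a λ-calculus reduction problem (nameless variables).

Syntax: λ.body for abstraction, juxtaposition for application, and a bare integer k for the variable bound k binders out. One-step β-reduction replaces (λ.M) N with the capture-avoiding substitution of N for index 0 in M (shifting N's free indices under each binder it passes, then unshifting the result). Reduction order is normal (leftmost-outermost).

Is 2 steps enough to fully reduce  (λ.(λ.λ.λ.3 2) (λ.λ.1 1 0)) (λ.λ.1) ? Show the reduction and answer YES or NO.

  start: (λ.(λ.λ.λ.3 2) (λ.λ.1 1 0)) (λ.λ.1)
  [1] (λ.λ.λ.(λ.λ.1) 2) (λ.λ.1 1 0)
  [2] λ.λ.(λ.λ.1) (λ.λ.1 1 0)

Answer: NO — after 2 steps the term is λ.λ.(λ.λ.1) (λ.λ.1 1 0), not yet normal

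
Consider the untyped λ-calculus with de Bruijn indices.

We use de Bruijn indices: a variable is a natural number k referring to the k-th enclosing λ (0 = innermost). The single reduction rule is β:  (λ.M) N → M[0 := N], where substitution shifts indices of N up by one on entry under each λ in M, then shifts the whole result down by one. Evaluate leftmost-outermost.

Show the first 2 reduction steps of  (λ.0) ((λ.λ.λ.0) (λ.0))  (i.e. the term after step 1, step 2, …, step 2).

  start: (λ.0) ((λ.λ.λ.0) (λ.0))
  [1] (λ.λ.λ.0) (λ.0)
  [2] λ.λ.0

Answer: after 2 steps: λ.λ.0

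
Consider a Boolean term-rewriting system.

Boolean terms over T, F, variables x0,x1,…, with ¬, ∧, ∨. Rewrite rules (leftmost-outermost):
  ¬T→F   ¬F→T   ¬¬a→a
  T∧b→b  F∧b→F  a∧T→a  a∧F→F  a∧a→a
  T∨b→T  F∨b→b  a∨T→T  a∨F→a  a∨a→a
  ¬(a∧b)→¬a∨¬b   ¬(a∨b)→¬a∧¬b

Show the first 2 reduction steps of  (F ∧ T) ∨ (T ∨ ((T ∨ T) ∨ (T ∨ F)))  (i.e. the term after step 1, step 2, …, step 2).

Answer: after 2 steps: T ∨ ((T ∨ T) ∨ (T ∨ F))

Reduction:
  start: (F ∧ T) ∨ (T ∨ ((T ∨ T) ∨ (T ∨ F)))
  step 1: F ∨ (T ∨ ((T ∨ T) ∨ (T ∨ F)))
  step 2: T ∨ ((T ∨ T) ∨ (T ∨ F))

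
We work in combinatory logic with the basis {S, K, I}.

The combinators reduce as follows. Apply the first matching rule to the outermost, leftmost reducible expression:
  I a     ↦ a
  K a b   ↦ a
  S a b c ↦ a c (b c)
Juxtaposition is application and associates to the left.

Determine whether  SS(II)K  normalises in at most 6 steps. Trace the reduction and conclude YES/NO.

  start: SS(II)K
  step 1: SK(IIK)
  step 2: SK(IK)
  step 3: SKK

Answer: YES — reaches normal form SKK in 3 ≤ 6 steps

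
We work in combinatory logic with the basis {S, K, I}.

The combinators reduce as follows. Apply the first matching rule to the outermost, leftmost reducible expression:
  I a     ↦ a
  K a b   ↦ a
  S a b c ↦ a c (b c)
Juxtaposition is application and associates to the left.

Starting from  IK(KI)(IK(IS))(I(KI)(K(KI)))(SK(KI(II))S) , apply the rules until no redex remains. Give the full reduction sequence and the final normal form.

Answer: normal form = S  (in 6 steps)

Working:
  start: IK(KI)(IK(IS))(I(KI)(K(KI)))(SK(KI(II))S)
  step 1: K(KI)(IK(IS))(I(KI)(K(KI)))(SK(KI(II))S)
  step 2: KI(I(KI)(K(KI)))(SK(KI(II))S)
  step 3: I(SK(KI(II))S)
  step 4: SK(KI(II))S
  step 5: KS(KI(II)S)
  step 6: S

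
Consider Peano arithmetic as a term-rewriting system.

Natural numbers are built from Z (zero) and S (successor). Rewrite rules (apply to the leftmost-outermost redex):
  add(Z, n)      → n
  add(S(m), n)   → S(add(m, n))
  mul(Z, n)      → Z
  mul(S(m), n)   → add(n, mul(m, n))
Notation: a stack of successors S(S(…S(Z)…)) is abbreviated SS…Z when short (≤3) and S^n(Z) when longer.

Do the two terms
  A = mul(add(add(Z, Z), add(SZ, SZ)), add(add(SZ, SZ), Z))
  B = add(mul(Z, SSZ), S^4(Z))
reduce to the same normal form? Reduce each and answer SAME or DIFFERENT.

Answer: SAME — A ⇓ S^4(Z), B ⇓ S^4(Z)

Derivation:
Term A:
  start: mul(add(add(Z, Z), add(SZ, SZ)), add(add(SZ, SZ), Z))
  [1] mul(add(Z, add(SZ, SZ)), add(add(SZ, SZ), Z))
  [2] mul(add(SZ, SZ), add(add(SZ, SZ), Z))
  [3] mul(S(add(Z, SZ)), add(add(SZ, SZ), Z))
  [4] add(add(add(SZ, SZ), Z), mul(add(Z, SZ), add(add(SZ, SZ), Z)))
  [5] add(add(S(add(Z, SZ)), Z), mul(add(Z, SZ), add(add(SZ, SZ), Z)))
  [6] add(S(add(add(Z, SZ), Z)), mul(add(Z, SZ), add(add(SZ, SZ), Z)))
  [7] S(add(add(add(Z, SZ), Z), mul(add(Z, SZ), add(add(SZ, SZ), Z))))
  [8] S(add(add(SZ, Z), mul(add(Z, SZ), add(add(SZ, SZ), Z))))
  [9] S(add(S(add(Z, Z)), mul(add(Z, SZ), add(add(SZ, SZ), Z))))
  [10] S(S(add(add(Z, Z), mul(add(Z, SZ), add(add(SZ, SZ), Z)))))
  [11] S(S(add(Z, mul(add(Z, SZ), add(add(SZ, SZ), Z)))))
  [12] S(S(mul(add(Z, SZ), add(add(SZ, SZ), Z))))
  [13] S(S(mul(SZ, add(add(SZ, SZ), Z))))
  [14] S(S(add(add(add(SZ, SZ), Z), mul(Z, add(add(SZ, SZ), Z)))))
  [15] S(S(add(add(S(add(Z, SZ)), Z), mul(Z, add(add(SZ, SZ), Z)))))
  [16] S(S(add(S(add(add(Z, SZ), Z)), mul(Z, add(add(SZ, SZ), Z)))))
  [17] S(S(S(add(add(add(Z, SZ), Z), mul(Z, add(add(SZ, SZ), Z))))))
  [18] S(S(S(add(add(SZ, Z), mul(Z, add(add(SZ, SZ), Z))))))
  [19] S(S(S(add(S(add(Z, Z)), mul(Z, add(add(SZ, SZ), Z))))))
  [20] S(S(S(S(add(add(Z, Z), mul(Z, add(add(SZ, SZ), Z)))))))
  [21] S(S(S(S(add(Z, mul(Z, add(add(SZ, SZ), Z)))))))
  [22] S(S(S(S(mul(Z, add(add(SZ, SZ), Z))))))
  [23] S^4(Z)

Term B:
  start: add(mul(Z, SSZ), S^4(Z))
  [1] add(Z, S^4(Z))
  [2] S^4(Z)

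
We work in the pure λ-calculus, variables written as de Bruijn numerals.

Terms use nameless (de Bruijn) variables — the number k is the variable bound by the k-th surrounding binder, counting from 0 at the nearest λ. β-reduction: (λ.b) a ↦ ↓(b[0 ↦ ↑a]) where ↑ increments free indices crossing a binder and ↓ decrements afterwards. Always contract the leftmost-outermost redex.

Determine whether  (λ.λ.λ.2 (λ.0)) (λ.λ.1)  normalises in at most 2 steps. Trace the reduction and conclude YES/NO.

  start: (λ.λ.λ.2 (λ.0)) (λ.λ.1)
  step 1: λ.λ.(λ.λ.1) (λ.0)
  step 2: λ.λ.λ.λ.0

Answer: YES — reaches normal form λ.λ.λ.λ.0 in 2 ≤ 2 steps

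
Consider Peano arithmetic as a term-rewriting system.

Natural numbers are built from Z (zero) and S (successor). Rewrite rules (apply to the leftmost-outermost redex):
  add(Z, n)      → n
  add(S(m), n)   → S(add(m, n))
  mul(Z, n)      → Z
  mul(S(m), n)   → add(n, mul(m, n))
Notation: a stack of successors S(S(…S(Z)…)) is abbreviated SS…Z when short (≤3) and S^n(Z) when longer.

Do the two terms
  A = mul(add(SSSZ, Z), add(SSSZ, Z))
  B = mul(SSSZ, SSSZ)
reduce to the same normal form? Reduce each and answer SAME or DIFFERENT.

Term A:
  start: mul(add(SSSZ, Z), add(SSSZ, Z))
  [1] mul(S(add(SSZ, Z)), add(SSSZ, Z))
  [2] add(add(SSSZ, Z), mul(add(SSZ, Z), add(SSSZ, Z)))
  [3] add(S(add(SSZ, Z)), mul(add(SSZ, Z), add(SSSZ, Z)))
  [4] S(add(add(SSZ, Z), mul(add(SSZ, Z), add(SSSZ, Z))))
  [5] S(add(S(add(SZ, Z)), mul(add(SSZ, Z), add(SSSZ, Z))))
  [6] S(S(add(add(SZ, Z), mul(add(SSZ, Z), add(SSSZ, Z)))))
  [7] S(S(add(S(add(Z, Z)), mul(add(SSZ, Z), add(SSSZ, Z)))))
  [8] S(S(S(add(add(Z, Z), mul(add(SSZ, Z), add(SSSZ, Z))))))
  [9] S(S(S(add(Z, mul(add(SSZ, Z), add(SSSZ, Z))))))
  [10] S(S(S(mul(add(SSZ, Z), add(SSSZ, Z)))))
  [11] S(S(S(mul(S(add(SZ, Z)), add(SSSZ, Z)))))
  [12] S(S(S(add(add(SSSZ, Z), mul(add(SZ, Z), add(SSSZ, Z))))))
  [13] S(S(S(add(S(add(SSZ, Z)), mul(add(SZ, Z), add(SSSZ, Z))))))
  [14] S(S(S(S(add(add(SSZ, Z), mul(add(SZ, Z), add(SSSZ, Z)))))))
  [15] S(S(S(S(add(S(add(SZ, Z)), mul(add(SZ, Z), add(SSSZ, Z)))))))
  [16] S(S(S(S(S(add(add(SZ, Z), mul(add(SZ, Z), add(SSSZ, Z))))))))
  [17] S(S(S(S(S(add(S(add(Z, Z)), mul(add(SZ, Z), add(SSSZ, Z))))))))
  [18] S(S(S(S(S(S(add(add(Z, Z), mul(add(SZ, Z), add(SSSZ, Z)))))))))
  [19] S(S(S(S(S(S(add(Z, mul(add(SZ, Z), add(SSSZ, Z)))))))))
  [20] S(S(S(S(S(S(mul(add(SZ, Z), add(SSSZ, Z))))))))
  [21] S(S(S(S(S(S(mul(S(add(Z, Z)), add(SSSZ, Z))))))))
  [22] S(S(S(S(S(S(add(add(SSSZ, Z), mul(add(Z, Z), add(SSSZ, Z)))))))))
  [23] S(S(S(S(S(S(add(S(add(SSZ, Z)), mul(add(Z, Z), add(SSSZ, Z)))))))))
  [24] S(S(S(S(S(S(S(add(add(SSZ, Z), mul(add(Z, Z), add(SSSZ, Z))))))))))
  [25] S(S(S(S(S(S(S(add(S(add(SZ, Z)), mul(add(Z, Z), add(SSSZ, Z))))))))))
  [26] S(S(S(S(S(S(S(S(add(add(SZ, Z), mul(add(Z, Z), add(SSSZ, Z)))))))))))
  [27] S(S(S(S(S(S(S(S(add(S(add(Z, Z)), mul(add(Z, Z), add(SSSZ, Z)))))))))))
  [28] S(S(S(S(S(S(S(S(S(add(add(Z, Z), mul(add(Z, Z), add(SSSZ, Z))))))))))))
  [29] S(S(S(S(S(S(S(S(S(add(Z, mul(add(Z, Z), add(SSSZ, Z))))))))))))
  [30] S(S(S(S(S(S(S(S(S(mul(add(Z, Z), add(SSSZ, Z)))))))))))
  [31] S(S(S(S(S(S(S(S(S(mul(Z, add(SSSZ, Z)))))))))))
  [32] S^9(Z)

Term B:
  start: mul(SSSZ, SSSZ)
  [1] add(SSSZ, mul(SSZ, SSSZ))
  [2] S(add(SSZ, mul(SSZ, SSSZ)))
  [3] S(S(add(SZ, mul(SSZ, SSSZ))))
  [4] S(S(S(add(Z, mul(SSZ, SSSZ)))))
  [5] S(S(S(mul(SSZ, SSSZ))))
  [6] S(S(S(add(SSSZ, mul(SZ, SSSZ)))))
  [7] S(S(S(S(add(SSZ, mul(SZ, SSSZ))))))
  [8] S(S(S(S(S(add(SZ, mul(SZ, SSSZ)))))))
  [9] S(S(S(S(S(S(add(Z, mul(SZ, SSSZ))))))))
  [10] S(S(S(S(S(S(mul(SZ, SSSZ)))))))
  [11] S(S(S(S(S(S(add(SSSZ, mul(Z, SSSZ))))))))
  [12] S(S(S(S(S(S(S(add(SSZ, mul(Z, SSSZ)))))))))
  [13] S(S(S(S(S(S(S(S(add(SZ, mul(Z, SSSZ))))))))))
  [14] S(S(S(S(S(S(S(S(S(add(Z, mul(Z, SSSZ)))))))))))
  [15] S(S(S(S(S(S(S(S(S(mul(Z, SSSZ))))))))))
  [16] S^9(Z)

Answer: SAME — A ⇓ S^9(Z), B ⇓ S^9(Z)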